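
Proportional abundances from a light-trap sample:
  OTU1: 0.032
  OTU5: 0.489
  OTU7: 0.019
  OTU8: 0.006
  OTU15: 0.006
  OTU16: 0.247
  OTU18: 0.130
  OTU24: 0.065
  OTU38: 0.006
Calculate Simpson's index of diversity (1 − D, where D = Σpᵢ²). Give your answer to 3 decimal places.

0.677

D = 0.032² + 0.489² + 0.019² + 0.006² + 0.006² + 0.247² + 0.13² + 0.065² + 0.006² = 0.00102 + 0.23912 + 0.00036 + 0.00004 + 0.00004 + 0.06101 + 0.01690 + 0.00423 + 0.00004 = 0.32275 (working shown to 5 dp, full precision carried).
So 1 − D = 0.67725, i.e. 0.677 to 3 decimal places.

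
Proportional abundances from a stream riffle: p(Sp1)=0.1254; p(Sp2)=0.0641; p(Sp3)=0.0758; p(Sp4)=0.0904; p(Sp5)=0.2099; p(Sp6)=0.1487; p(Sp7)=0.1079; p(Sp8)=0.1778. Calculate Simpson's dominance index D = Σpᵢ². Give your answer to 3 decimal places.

0.143

D = 0.1254² + 0.0641² + 0.0758² + 0.0904² + 0.2099² + 0.1487² + 0.1079² + 0.1778² = 0.01573 + 0.00411 + 0.00575 + 0.00817 + 0.04406 + 0.02211 + 0.01164 + 0.03161 = 0.14318 (working shown to 5 dp, full precision carried).
To 3 decimal places, D = 0.143.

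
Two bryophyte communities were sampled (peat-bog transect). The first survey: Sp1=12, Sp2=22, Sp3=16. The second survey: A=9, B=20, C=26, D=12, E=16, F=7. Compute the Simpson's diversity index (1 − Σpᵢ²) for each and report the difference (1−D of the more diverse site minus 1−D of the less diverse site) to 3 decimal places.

0.155

The first survey: N=50, proportions 0.24, 0.44, 0.32, giving 1−D = 0.64640 (working shown to 5 dp, full precision carried).
The second survey: N=90, proportions 0.1, 0.22222, 0.28889, 0.13333, 0.17778, 0.07778, giving 1−D = 0.80173.
Difference = |0.64640 − 0.80173| = 0.15533, i.e. 0.155 to 3 decimal places.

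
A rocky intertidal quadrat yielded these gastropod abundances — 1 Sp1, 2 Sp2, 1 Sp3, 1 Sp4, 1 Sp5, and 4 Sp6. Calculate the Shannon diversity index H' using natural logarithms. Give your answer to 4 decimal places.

1.6094

Total N = 1+2+1+1+1+4 = 10, so the proportions are 0.1, 0.2, 0.1, 0.1, 0.1, 0.4 (working shown to 6 dp, full precision carried).
Each pᵢ ln pᵢ term: 0.1×(-2.302585)=-0.230259, 0.2×(-1.609438)=-0.321888, 0.1×(-2.302585)=-0.230259, 0.1×(-2.302585)=-0.230259, 0.1×(-2.302585)=-0.230259, 0.4×(-0.916291)=-0.366516.
Sum = -1.609438, so H' = 1.6094.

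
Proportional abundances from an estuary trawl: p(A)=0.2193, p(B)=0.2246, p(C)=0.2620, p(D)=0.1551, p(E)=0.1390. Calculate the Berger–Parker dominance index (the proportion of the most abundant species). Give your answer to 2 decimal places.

0.26

The largest proportion is 0.262, i.e. d = 0.26 to 2 decimal places.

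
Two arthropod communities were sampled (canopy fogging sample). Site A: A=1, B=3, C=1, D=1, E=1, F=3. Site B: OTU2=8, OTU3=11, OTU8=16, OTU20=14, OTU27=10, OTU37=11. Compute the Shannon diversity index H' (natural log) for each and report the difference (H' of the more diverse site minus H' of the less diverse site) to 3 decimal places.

0.123

Site A: N=10, proportions 0.1, 0.3, 0.1, 0.1, 0.1, 0.3, giving H' = 1.643418 (working shown to 6 dp, full precision carried).
Site B: N=70, proportions 0.114286, 0.157143, 0.228571, 0.2, 0.142857, 0.157143, giving H' = 1.766734.
Difference = |1.643418 − 1.766734| = 0.123316, i.e. 0.123 to 3 decimal places.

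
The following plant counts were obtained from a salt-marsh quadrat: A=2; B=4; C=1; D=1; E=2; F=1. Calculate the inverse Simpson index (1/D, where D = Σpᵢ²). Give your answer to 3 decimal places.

Total N = 2+4+1+1+2+1 = 11, so the proportions are 0.1818182, 0.3636364, 0.0909091, 0.0909091, 0.1818182, 0.0909091 (working shown to 7 dp, full precision carried).
D = 0.1818182² + 0.3636364² + 0.0909091² + 0.0909091² + 0.1818182² + 0.0909091² = 0.0330579 + 0.1322314 + 0.0082645 + 0.0082645 + 0.0330579 + 0.0082645 = 0.2231405.
So 1/D = 4.48148, i.e. 4.481 to 3 decimal places.

4.481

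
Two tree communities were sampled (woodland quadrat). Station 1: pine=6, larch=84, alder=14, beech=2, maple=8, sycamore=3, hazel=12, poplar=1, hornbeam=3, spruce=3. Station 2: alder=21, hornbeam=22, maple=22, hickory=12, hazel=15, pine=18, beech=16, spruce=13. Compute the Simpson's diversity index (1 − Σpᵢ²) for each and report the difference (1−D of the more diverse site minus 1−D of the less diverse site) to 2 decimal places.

0.28

Station 1: N=136, proportions 0.0441, 0.6176, 0.1029, 0.0147, 0.0588, 0.0221, 0.0882, 0.0074, 0.0221, 0.0221, giving 1−D = 0.5930 (working shown to 4 dp, full precision carried).
Station 2: N=139, proportions 0.1511, 0.1583, 0.1583, 0.0863, 0.1079, 0.1295, 0.1151, 0.0935, giving 1−D = 0.8692.
Difference = |0.5930 − 0.8692| = 0.2762, i.e. 0.28 to 2 decimal places.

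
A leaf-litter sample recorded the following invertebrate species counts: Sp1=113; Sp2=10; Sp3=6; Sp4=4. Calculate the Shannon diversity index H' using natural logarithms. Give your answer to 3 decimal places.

0.578

Total N = 113+10+6+4 = 133, so the proportions are 0.84962, 0.07519, 0.04511, 0.03008 (working shown to 5 dp, full precision carried).
Each pᵢ ln pᵢ term: 0.84962×(-0.16296)=-0.13846, 0.07519×(-2.58776)=-0.19457, 0.04511×(-3.09859)=-0.13979, 0.03008×(-3.50405)=-0.10539.
Sum = -0.57820, so H' = 0.578.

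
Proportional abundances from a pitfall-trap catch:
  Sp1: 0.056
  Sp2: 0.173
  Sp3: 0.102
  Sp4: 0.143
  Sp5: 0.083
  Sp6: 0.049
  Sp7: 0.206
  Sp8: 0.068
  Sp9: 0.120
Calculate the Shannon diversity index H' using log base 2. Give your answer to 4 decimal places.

3.0195

Each pᵢ log₂ pᵢ term (working shown to 6 dp, full precision carried): 0.056×(-4.158429)=-0.232872, 0.173×(-2.531156)=-0.437890, 0.102×(-3.293359)=-0.335923, 0.143×(-2.805913)=-0.401246, 0.083×(-3.590745)=-0.298032, 0.049×(-4.351074)=-0.213203, 0.206×(-2.279284)=-0.469532, 0.068×(-3.878321)=-0.263726, 0.12×(-3.058894)=-0.367067.
Sum = -3.019490, so H' = 3.0195.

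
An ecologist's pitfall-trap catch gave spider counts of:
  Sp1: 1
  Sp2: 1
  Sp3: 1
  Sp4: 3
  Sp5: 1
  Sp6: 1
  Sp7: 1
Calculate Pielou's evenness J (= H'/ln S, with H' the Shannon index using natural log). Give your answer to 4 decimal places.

Total N = 1+1+1+3+1+1+1 = 9, so the proportions are 0.111111, 0.111111, 0.111111, 0.333333, 0.111111, 0.111111, 0.111111 (working shown to 6 dp, full precision carried).
H' = −Σ pᵢ ln pᵢ = −((-0.244136) + (-0.244136) + (-0.244136) + (-0.366204) + (-0.244136) + (-0.244136) + (-0.244136)) = 1.831020.
With S = 7 species, ln S = 1.945910, so J = 1.831020/1.945910 = 0.940958, i.e. 0.9410 to 4 decimal places.

0.9410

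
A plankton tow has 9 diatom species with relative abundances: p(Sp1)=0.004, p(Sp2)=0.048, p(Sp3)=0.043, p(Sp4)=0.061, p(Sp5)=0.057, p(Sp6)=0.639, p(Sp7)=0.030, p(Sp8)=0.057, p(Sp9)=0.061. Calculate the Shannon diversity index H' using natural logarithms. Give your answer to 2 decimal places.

1.36

Each pᵢ ln pᵢ term (working shown to 4 dp, full precision carried): 0.004×(-5.5215)=-0.0221, 0.048×(-3.0366)=-0.1458, 0.043×(-3.1466)=-0.1353, 0.061×(-2.7969)=-0.1706, 0.057×(-2.8647)=-0.1633, 0.639×(-0.4479)=-0.2862, 0.03×(-3.5066)=-0.1052, 0.057×(-2.8647)=-0.1633, 0.061×(-2.7969)=-0.1706.
Sum = -1.3623, so H' = 1.36.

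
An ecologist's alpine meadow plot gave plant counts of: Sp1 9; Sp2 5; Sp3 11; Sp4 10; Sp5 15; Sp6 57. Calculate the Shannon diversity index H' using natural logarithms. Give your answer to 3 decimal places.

Total N = 9+5+11+10+15+57 = 107, so the proportions are 0.08411, 0.04673, 0.1028, 0.09346, 0.14019, 0.53271 (working shown to 5 dp, full precision carried).
Each pᵢ ln pᵢ term: 0.08411×(-2.47560)=-0.20823, 0.04673×(-3.06339)=-0.14315, 0.1028×(-2.27493)=-0.23387, 0.09346×(-2.37024)=-0.22152, 0.14019×(-1.96478)=-0.27544, 0.53271×(-0.62978)=-0.33549.
Sum = -1.41769, so H' = 1.418.

1.418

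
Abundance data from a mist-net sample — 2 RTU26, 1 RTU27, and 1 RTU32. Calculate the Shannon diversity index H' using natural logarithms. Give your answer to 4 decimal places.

1.0397

Total N = 2+1+1 = 4, so the proportions are 0.5, 0.25, 0.25 (working shown to 6 dp, full precision carried).
Each pᵢ ln pᵢ term: 0.5×(-0.693147)=-0.346574, 0.25×(-1.386294)=-0.346574, 0.25×(-1.386294)=-0.346574.
Sum = -1.039721, so H' = 1.0397.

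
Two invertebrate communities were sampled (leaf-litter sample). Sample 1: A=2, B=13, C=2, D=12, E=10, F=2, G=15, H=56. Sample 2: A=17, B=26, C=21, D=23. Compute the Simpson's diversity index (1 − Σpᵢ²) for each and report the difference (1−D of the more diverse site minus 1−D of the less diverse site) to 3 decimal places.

Sample 1: N=112, proportions 0.01786, 0.11607, 0.01786, 0.10714, 0.08929, 0.01786, 0.13393, 0.5, giving 1−D = 0.69818 (working shown to 5 dp, full precision carried).
Sample 2: N=87, proportions 0.1954, 0.29885, 0.24138, 0.26437, giving 1−D = 0.74435.
Difference = |0.69818 − 0.74435| = 0.04617, i.e. 0.046 to 3 decimal places.

0.046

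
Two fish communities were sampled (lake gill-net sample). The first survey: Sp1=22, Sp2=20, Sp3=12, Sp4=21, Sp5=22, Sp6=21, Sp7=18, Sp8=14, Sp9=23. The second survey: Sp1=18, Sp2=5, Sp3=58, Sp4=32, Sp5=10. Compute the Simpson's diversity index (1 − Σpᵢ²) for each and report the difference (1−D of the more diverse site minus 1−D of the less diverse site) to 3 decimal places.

0.205

The first survey: N=173, proportions 0.12717, 0.11561, 0.06936, 0.12139, 0.12717, 0.12139, 0.10405, 0.08092, 0.13295, giving 1−D = 0.88496 (working shown to 5 dp, full precision carried).
The second survey: N=123, proportions 0.14634, 0.04065, 0.47154, 0.26016, 0.0813, giving 1−D = 0.68028.
Difference = |0.88496 − 0.68028| = 0.20468, i.e. 0.205 to 3 decimal places.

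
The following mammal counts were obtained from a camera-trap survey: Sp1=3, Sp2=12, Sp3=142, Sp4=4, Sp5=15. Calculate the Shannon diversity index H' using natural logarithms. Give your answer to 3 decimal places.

Total N = 3+12+142+4+15 = 176, so the proportions are 0.01705, 0.06818, 0.80682, 0.02273, 0.08523 (working shown to 5 dp, full precision carried).
Each pᵢ ln pᵢ term: 0.01705×(-4.07187)=-0.06941, 0.06818×(-2.68558)=-0.18311, 0.80682×(-0.21466)=-0.17319, 0.02273×(-3.78419)=-0.08600, 0.08523×(-2.46243)=-0.20987.
Sum = -0.72157, so H' = 0.722.

0.722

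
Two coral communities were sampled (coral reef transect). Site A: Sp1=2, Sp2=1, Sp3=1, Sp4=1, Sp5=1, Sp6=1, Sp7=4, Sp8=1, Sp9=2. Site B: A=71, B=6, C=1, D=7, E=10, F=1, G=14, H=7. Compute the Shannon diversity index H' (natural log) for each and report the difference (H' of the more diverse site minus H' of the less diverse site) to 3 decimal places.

0.707

Site A: N=14, proportions 0.14286, 0.07143, 0.07143, 0.07143, 0.07143, 0.07143, 0.28571, 0.07143, 0.14286, giving H' = 2.04493 (working shown to 5 dp, full precision carried).
Site B: N=117, proportions 0.60684, 0.05128, 0.00855, 0.05983, 0.08547, 0.00855, 0.11966, 0.05983, giving H' = 1.33810.
Difference = |2.04493 − 1.33810| = 0.70683, i.e. 0.707 to 3 decimal places.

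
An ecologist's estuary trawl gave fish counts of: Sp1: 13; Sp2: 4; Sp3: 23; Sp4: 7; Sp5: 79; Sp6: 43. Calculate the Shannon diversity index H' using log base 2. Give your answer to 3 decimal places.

Total N = 13+4+23+7+79+43 = 169, so the proportions are 0.07692, 0.02367, 0.13609, 0.04142, 0.46746, 0.25444 (working shown to 5 dp, full precision carried).
Each pᵢ log₂ pᵢ term: 0.07692×(-3.70044)=-0.28465, 0.02367×(-5.40088)=-0.12783, 0.13609×(-2.87732)=-0.39159, 0.04142×(-4.59352)=-0.19026, 0.46746×(-1.09710)=-0.51284, 0.25444×(-1.97461)=-0.50242.
Sum = -2.00959, so H' = 2.010.

2.010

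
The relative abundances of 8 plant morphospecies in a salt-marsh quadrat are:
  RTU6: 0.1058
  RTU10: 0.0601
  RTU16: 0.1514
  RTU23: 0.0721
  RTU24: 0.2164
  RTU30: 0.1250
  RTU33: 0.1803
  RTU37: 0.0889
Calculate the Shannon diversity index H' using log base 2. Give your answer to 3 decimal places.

2.881

Each pᵢ log₂ pᵢ term (working shown to 5 dp, full precision carried): 0.1058×(-3.24059)=-0.34285, 0.0601×(-4.05649)=-0.24380, 0.1514×(-2.72356)=-0.41235, 0.0721×(-3.79386)=-0.27354, 0.2164×(-2.20823)=-0.47786, 0.125×(-3.00000)=-0.37500, 0.1803×(-2.47153)=-0.44562, 0.0889×(-3.49167)=-0.31041.
Sum = -2.88142, so H' = 2.881.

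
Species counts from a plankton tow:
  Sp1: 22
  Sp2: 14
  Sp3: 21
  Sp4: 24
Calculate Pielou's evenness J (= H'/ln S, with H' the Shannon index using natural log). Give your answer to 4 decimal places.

Total N = 22+14+21+24 = 81, so the proportions are 0.271605, 0.17284, 0.259259, 0.296296 (working shown to 6 dp, full precision carried).
H' = −Σ pᵢ ln pᵢ = −((-0.354012) + (-0.303401) + (-0.349981) + (-0.360413)) = 1.367807.
With S = 4 species, ln S = 1.386294, so J = 1.367807/1.386294 = 0.986664, i.e. 0.9867 to 4 decimal places.

0.9867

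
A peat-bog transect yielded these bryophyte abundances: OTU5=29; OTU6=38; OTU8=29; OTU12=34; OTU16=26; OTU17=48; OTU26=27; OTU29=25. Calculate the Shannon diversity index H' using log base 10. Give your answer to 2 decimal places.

0.89

Total N = 29+38+29+34+26+48+27+25 = 256, so the proportions are 0.1133, 0.1484, 0.1133, 0.1328, 0.1016, 0.1875, 0.1055, 0.0977 (working shown to 4 dp, full precision carried).
Each pᵢ log₁₀ pᵢ term: 0.1133×(-0.9458)=-0.1071, 0.1484×(-0.8285)=-0.1230, 0.1133×(-0.9458)=-0.1071, 0.1328×(-0.8768)=-0.1164, 0.1016×(-0.9933)=-0.1009, 0.1875×(-0.7270)=-0.1363, 0.1055×(-0.9769)=-0.1030, 0.0977×(-1.0103)=-0.0987.
Sum = -0.8926, so H' = 0.89.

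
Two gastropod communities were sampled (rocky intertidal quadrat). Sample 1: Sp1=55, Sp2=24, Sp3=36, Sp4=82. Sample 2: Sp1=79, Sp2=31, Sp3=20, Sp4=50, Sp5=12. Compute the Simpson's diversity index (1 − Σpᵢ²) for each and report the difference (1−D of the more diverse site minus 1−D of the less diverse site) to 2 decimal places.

0.02

Sample 1: N=197, proportions 0.2792, 0.1218, 0.1827, 0.4162, giving 1−D = 0.7006 (working shown to 4 dp, full precision carried).
Sample 2: N=192, proportions 0.4115, 0.1615, 0.1042, 0.2604, 0.0625, giving 1−D = 0.7221.
Difference = |0.7006 − 0.7221| = 0.0215, i.e. 0.02 to 2 decimal places.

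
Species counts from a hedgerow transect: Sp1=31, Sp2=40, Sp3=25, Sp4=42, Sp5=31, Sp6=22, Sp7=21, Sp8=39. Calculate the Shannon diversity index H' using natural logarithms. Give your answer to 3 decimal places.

2.048

Total N = 31+40+25+42+31+22+21+39 = 251, so the proportions are 0.12351, 0.15936, 0.0996, 0.16733, 0.12351, 0.08765, 0.08367, 0.15538 (working shown to 5 dp, full precision carried).
Each pᵢ ln pᵢ term: 0.12351×(-2.09147)=-0.25831, 0.15936×(-1.83657)=-0.29268, 0.0996×(-2.30658)=-0.22974, 0.16733×(-1.78778)=-0.29915, 0.12351×(-2.09147)=-0.25831, 0.08765×(-2.43441)=-0.21337, 0.08367×(-2.48093)=-0.20757, 0.15538×(-1.86189)=-0.28930.
Sum = -2.04843, so H' = 2.048.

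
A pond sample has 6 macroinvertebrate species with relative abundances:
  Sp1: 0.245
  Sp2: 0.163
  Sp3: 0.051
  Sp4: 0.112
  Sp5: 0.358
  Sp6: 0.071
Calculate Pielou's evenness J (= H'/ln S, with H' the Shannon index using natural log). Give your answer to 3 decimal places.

0.889

H' = −Σ pᵢ ln pᵢ = −((-0.34459) + (-0.29568) + (-0.15177) + (-0.24520) + (-0.36775) + (-0.18780)) = 1.59279 (working shown to 5 dp, full precision carried).
With S = 6 species, ln S = 1.79176, so J = 1.59279/1.79176 = 0.88895, i.e. 0.889 to 3 decimal places.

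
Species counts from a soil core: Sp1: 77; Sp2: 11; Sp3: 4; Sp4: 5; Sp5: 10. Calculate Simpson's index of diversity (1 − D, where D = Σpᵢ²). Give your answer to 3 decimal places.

Total N = 77+11+4+5+10 = 107, so the proportions are 0.71963, 0.1028, 0.03738, 0.04673, 0.09346 (working shown to 5 dp, full precision carried).
D = 0.71963² + 0.1028² + 0.03738² + 0.04673² + 0.09346² = 0.51786 + 0.01057 + 0.00140 + 0.00218 + 0.00873 = 0.54075.
So 1 − D = 0.45925, i.e. 0.459 to 3 decimal places.

0.459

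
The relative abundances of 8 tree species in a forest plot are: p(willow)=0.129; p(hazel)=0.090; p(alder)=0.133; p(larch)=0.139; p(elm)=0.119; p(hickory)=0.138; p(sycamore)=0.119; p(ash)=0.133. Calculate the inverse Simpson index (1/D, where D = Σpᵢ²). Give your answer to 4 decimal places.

7.8861

D = 0.129² + 0.09² + 0.133² + 0.139² + 0.119² + 0.138² + 0.119² + 0.133² = 0.01664100 + 0.00810000 + 0.01768900 + 0.01932100 + 0.01416100 + 0.01904400 + 0.01416100 + 0.01768900 = 0.12680600 (working shown to 8 dp, full precision carried).
So 1/D = 7.886062, i.e. 7.8861 to 4 decimal places.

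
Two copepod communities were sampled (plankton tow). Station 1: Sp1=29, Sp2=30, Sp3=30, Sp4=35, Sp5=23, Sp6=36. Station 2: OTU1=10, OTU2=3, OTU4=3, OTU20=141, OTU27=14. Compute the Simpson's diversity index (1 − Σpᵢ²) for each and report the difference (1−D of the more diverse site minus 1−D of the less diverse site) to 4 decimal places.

0.5207

Station 1: N=183, proportions 0.1584699, 0.1639344, 0.1639344, 0.1912568, 0.1256831, 0.1967213, giving 1−D = 0.8300636 (working shown to 7 dp, full precision carried).
Station 2: N=171, proportions 0.0584795, 0.0175439, 0.0175439, 0.8245614, 0.0818713, giving 1−D = 0.3093601.
Difference = |0.8300636 − 0.3093601| = 0.5207035, i.e. 0.5207 to 4 decimal places.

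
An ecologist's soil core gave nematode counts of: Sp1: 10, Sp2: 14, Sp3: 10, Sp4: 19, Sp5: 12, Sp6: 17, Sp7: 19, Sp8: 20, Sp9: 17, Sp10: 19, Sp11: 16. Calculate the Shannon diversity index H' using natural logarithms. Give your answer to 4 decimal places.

2.3715

Total N = 10+14+10+19+12+17+19+20+17+19+16 = 173, so the proportions are 0.057803, 0.080925, 0.057803, 0.109827, 0.069364, 0.098266, 0.109827, 0.115607, 0.098266, 0.109827, 0.092486 (working shown to 6 dp, full precision carried).
Each pᵢ ln pᵢ term: 0.057803×(-2.850707)=-0.164781, 0.080925×(-2.514234)=-0.203464, 0.057803×(-2.850707)=-0.164781, 0.109827×(-2.208853)=-0.242591, 0.069364×(-2.668385)=-0.185090, 0.098266×(-2.320078)=-0.227985, 0.109827×(-2.208853)=-0.242591, 0.115607×(-2.157559)=-0.249429, 0.098266×(-2.320078)=-0.227985, 0.109827×(-2.208853)=-0.242591, 0.092486×(-2.380703)=-0.220181.
Sum = -2.371467, so H' = 2.3715.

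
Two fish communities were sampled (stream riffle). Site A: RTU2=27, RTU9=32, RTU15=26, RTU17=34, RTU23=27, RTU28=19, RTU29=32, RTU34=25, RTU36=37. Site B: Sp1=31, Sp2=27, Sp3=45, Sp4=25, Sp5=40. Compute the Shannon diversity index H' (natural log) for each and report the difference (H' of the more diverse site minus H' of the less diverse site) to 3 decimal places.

Site A: N=259, proportions 0.10425, 0.12355, 0.10039, 0.13127, 0.10425, 0.07336, 0.12355, 0.09653, 0.14286, giving H' = 2.18073 (working shown to 5 dp, full precision carried).
Site B: N=168, proportions 0.18452, 0.16071, 0.26786, 0.14881, 0.2381, giving H' = 1.58368.
Difference = |2.18073 − 1.58368| = 0.59705, i.e. 0.597 to 3 decimal places.

0.597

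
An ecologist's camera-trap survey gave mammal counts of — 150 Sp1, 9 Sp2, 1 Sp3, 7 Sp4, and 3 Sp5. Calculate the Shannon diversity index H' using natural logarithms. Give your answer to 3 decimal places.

Total N = 150+9+1+7+3 = 170, so the proportions are 0.88235, 0.05294, 0.00588, 0.04118, 0.01765 (working shown to 5 dp, full precision carried).
Each pᵢ ln pᵢ term: 0.88235×(-0.12516)=-0.11044, 0.05294×(-2.93857)=-0.15557, 0.00588×(-5.13580)=-0.03021, 0.04118×(-3.18989)=-0.13135, 0.01765×(-4.03719)=-0.07124.
Sum = -0.49881, so H' = 0.499.

0.499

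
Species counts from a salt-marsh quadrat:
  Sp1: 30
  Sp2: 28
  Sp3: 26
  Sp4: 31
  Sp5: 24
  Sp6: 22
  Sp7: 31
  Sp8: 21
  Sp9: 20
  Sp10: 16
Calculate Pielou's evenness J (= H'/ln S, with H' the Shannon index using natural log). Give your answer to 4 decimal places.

Total N = 30+28+26+31+24+22+31+21+20+16 = 249, so the proportions are 0.120482, 0.11245, 0.104418, 0.124498, 0.096386, 0.088353, 0.124498, 0.084337, 0.080321, 0.064257 (working shown to 6 dp, full precision carried).
H' = −Σ pᵢ ln pᵢ = −((-0.254971) + (-0.245731) + (-0.235917) + (-0.259387) + (-0.225484) + (-0.214382) + (-0.259387) + (-0.208560) + (-0.202548) + (-0.176377)) = 2.282744.
With S = 10 species, ln S = 2.302585, so J = 2.282744/2.302585 = 0.991383, i.e. 0.9914 to 4 decimal places.

0.9914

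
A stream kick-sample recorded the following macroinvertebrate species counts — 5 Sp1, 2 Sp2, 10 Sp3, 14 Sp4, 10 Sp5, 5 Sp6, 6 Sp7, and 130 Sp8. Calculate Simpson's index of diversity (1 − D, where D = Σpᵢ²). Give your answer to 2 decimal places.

0.48

Total N = 5+2+10+14+10+5+6+130 = 182, so the proportions are 0.0275, 0.011, 0.0549, 0.0769, 0.0549, 0.0275, 0.033, 0.7143 (working shown to 4 dp, full precision carried).
D = 0.0275² + 0.011² + 0.0549² + 0.0769² + 0.0549² + 0.0275² + 0.033² + 0.7143² = 0.0008 + 0.0001 + 0.0030 + 0.0059 + 0.0030 + 0.0008 + 0.0011 + 0.5102 = 0.5249.
So 1 − D = 0.4751, i.e. 0.48 to 2 decimal places.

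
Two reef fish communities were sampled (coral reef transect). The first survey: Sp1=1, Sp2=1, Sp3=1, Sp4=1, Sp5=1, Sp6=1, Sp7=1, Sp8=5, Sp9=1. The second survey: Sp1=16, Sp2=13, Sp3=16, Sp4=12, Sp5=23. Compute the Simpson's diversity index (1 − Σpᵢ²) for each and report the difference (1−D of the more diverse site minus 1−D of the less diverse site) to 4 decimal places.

The first survey: N=13, proportions 0.076923, 0.076923, 0.076923, 0.076923, 0.076923, 0.076923, 0.076923, 0.384615, 0.076923, giving 1−D = 0.804734 (working shown to 6 dp, full precision carried).
The second survey: N=80, proportions 0.2, 0.1625, 0.2, 0.15, 0.2875, giving 1−D = 0.788438.
Difference = |0.804734 − 0.788438| = 0.016296, i.e. 0.0163 to 4 decimal places.

0.0163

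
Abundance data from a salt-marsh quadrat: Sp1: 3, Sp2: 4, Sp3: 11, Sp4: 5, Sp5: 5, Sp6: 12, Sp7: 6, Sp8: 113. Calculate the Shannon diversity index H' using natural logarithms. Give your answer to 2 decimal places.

Total N = 3+4+11+5+5+12+6+113 = 159, so the proportions are 0.0189, 0.0252, 0.0692, 0.0314, 0.0314, 0.0755, 0.0377, 0.7107 (working shown to 4 dp, full precision carried).
Each pᵢ ln pᵢ term: 0.0189×(-3.9703)=-0.0749, 0.0252×(-3.6826)=-0.0926, 0.0692×(-2.6710)=-0.1848, 0.0314×(-3.4595)=-0.1088, 0.0314×(-3.4595)=-0.1088, 0.0755×(-2.5840)=-0.1950, 0.0377×(-3.2771)=-0.1237, 0.7107×(-0.3415)=-0.2427.
Sum = -1.1313, so H' = 1.13.

1.13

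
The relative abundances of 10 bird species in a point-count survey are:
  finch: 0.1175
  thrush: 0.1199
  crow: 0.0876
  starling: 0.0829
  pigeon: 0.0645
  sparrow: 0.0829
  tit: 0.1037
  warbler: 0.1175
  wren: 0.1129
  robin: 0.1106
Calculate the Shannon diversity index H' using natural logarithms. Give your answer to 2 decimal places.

2.29

Each pᵢ ln pᵢ term (working shown to 4 dp, full precision carried): 0.1175×(-2.1413)=-0.2516, 0.1199×(-2.1211)=-0.2543, 0.0876×(-2.4350)=-0.2133, 0.0829×(-2.4901)=-0.2064, 0.0645×(-2.7411)=-0.1768, 0.0829×(-2.4901)=-0.2064, 0.1037×(-2.2663)=-0.2350, 0.1175×(-2.1413)=-0.2516, 0.1129×(-2.1813)=-0.2463, 0.1106×(-2.2018)=-0.2435.
Sum = -2.2853, so H' = 2.29.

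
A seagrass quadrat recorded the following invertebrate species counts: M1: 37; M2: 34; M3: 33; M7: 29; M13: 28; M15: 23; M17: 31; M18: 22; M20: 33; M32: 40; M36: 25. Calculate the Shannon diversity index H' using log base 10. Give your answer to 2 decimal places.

Total N = 37+34+33+29+28+23+31+22+33+40+25 = 335, so the proportions are 0.1104, 0.1015, 0.0985, 0.0866, 0.0836, 0.0687, 0.0925, 0.0657, 0.0985, 0.1194, 0.0746 (working shown to 4 dp, full precision carried).
Each pᵢ log₁₀ pᵢ term: 0.1104×(-0.9568)=-0.1057, 0.1015×(-0.9936)=-0.1008, 0.0985×(-1.0065)=-0.0992, 0.0866×(-1.0626)=-0.0920, 0.0836×(-1.0779)=-0.0901, 0.0687×(-1.1633)=-0.0799, 0.0925×(-1.0337)=-0.0957, 0.0657×(-1.1826)=-0.0777, 0.0985×(-1.0065)=-0.0992, 0.1194×(-0.9230)=-0.1102, 0.0746×(-1.1271)=-0.0841.
Sum = -1.0344, so H' = 1.03.

1.03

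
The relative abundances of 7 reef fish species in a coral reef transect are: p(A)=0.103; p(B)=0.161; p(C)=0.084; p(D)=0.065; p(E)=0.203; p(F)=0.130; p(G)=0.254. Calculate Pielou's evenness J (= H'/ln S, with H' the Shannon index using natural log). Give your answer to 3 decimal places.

H' = −Σ pᵢ ln pᵢ = −((-0.23412) + (-0.29404) + (-0.20806) + (-0.17767) + (-0.32369) + (-0.26523) + (-0.34809)) = 1.85091 (working shown to 5 dp, full precision carried).
With S = 7 species, ln S = 1.94591, so J = 1.85091/1.94591 = 0.95118, i.e. 0.951 to 3 decimal places.

0.951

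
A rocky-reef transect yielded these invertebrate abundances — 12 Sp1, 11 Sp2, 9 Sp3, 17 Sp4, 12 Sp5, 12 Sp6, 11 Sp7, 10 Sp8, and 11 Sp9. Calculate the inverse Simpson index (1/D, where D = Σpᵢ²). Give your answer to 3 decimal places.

Total N = 12+11+9+17+12+12+11+10+11 = 105, so the proportions are 0.1142857, 0.1047619, 0.0857143, 0.1619048, 0.1142857, 0.1142857, 0.1047619, 0.0952381, 0.1047619 (working shown to 7 dp, full precision carried).
D = 0.1142857² + 0.1047619² + 0.0857143² + 0.1619048² + 0.1142857² + 0.1142857² + 0.1047619² + 0.0952381² + 0.1047619² = 0.0130612 + 0.0109751 + 0.0073469 + 0.0262132 + 0.0130612 + 0.0130612 + 0.0109751 + 0.0090703 + 0.0109751 = 0.1147392.
So 1/D = 8.71542, i.e. 8.715 to 3 decimal places.

8.715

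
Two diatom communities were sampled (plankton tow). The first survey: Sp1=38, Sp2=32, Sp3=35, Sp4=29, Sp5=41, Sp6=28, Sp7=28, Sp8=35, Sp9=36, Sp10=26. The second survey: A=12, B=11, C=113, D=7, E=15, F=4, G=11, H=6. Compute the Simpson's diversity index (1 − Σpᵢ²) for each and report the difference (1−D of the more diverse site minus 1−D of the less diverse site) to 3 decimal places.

The first survey: N=328, proportions 0.11585, 0.09756, 0.10671, 0.08841, 0.125, 0.08537, 0.08537, 0.10671, 0.10976, 0.07927, giving 1−D = 0.89794 (working shown to 5 dp, full precision carried).
The second survey: N=179, proportions 0.06704, 0.06145, 0.63128, 0.03911, 0.0838, 0.02235, 0.06145, 0.03352, giving 1−D = 0.57926.
Difference = |0.89794 − 0.57926| = 0.31868, i.e. 0.319 to 3 decimal places.

0.319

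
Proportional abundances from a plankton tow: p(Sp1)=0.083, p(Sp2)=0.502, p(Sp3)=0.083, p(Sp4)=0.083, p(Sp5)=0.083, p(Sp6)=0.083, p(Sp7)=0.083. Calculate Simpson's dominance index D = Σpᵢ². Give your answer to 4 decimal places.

D = 0.083² + 0.502² + 0.083² + 0.083² + 0.083² + 0.083² + 0.083² = 0.006889 + 0.252004 + 0.006889 + 0.006889 + 0.006889 + 0.006889 + 0.006889 = 0.293338 (working shown to 6 dp, full precision carried).
To 4 decimal places, D = 0.2933.

0.2933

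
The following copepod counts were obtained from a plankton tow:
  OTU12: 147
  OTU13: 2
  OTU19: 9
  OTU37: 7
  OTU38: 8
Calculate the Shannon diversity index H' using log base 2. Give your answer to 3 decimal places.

0.888

Total N = 147+2+9+7+8 = 173, so the proportions are 0.84971, 0.01156, 0.05202, 0.04046, 0.04624 (working shown to 5 dp, full precision carried).
Each pᵢ log₂ pᵢ term: 0.84971×(-0.23496)=-0.19964, 0.01156×(-6.43463)=-0.07439, 0.05202×(-4.26470)=-0.22186, 0.04046×(-4.62727)=-0.18723, 0.04624×(-4.43463)=-0.20507.
Sum = -0.88820, so H' = 0.888.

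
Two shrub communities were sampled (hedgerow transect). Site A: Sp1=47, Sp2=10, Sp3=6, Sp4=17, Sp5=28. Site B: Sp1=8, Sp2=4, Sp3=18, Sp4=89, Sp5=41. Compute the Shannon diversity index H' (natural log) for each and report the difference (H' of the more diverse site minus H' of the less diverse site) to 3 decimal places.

Site A: N=108, proportions 0.43519, 0.09259, 0.05556, 0.15741, 0.25926, giving H' = 1.38399 (working shown to 5 dp, full precision carried).
Site B: N=160, proportions 0.05, 0.025, 0.1125, 0.55625, 0.25625, giving H' = 1.16297.
Difference = |1.38399 − 1.16297| = 0.22102, i.e. 0.221 to 3 decimal places.

0.221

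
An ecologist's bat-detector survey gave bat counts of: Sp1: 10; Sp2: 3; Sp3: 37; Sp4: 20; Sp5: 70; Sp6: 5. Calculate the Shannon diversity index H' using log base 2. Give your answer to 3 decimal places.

Total N = 10+3+37+20+70+5 = 145, so the proportions are 0.06897, 0.02069, 0.25517, 0.13793, 0.48276, 0.03448 (working shown to 5 dp, full precision carried).
Each pᵢ log₂ pᵢ term: 0.06897×(-3.85798)=-0.26607, 0.02069×(-5.59495)=-0.11576, 0.25517×(-1.97046)=-0.50281, 0.13793×(-2.85798)=-0.39420, 0.48276×(-1.05063)=-0.50720, 0.03448×(-4.85798)=-0.16752.
Sum = -1.95355, so H' = 1.954.

1.954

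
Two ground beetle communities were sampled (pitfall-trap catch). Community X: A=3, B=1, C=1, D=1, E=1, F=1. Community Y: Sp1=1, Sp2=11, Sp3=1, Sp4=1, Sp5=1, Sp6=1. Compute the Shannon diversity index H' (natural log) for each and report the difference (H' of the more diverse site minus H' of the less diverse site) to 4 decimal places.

Community X: N=8, proportions 0.375, 0.125, 0.125, 0.125, 0.125, 0.125, giving H' = 1.667462 (working shown to 6 dp, full precision carried).
Community Y: N=16, proportions 0.0625, 0.6875, 0.0625, 0.0625, 0.0625, 0.0625, giving H' = 1.124036.
Difference = |1.667462 − 1.124036| = 0.543426, i.e. 0.5434 to 4 decimal places.

0.5434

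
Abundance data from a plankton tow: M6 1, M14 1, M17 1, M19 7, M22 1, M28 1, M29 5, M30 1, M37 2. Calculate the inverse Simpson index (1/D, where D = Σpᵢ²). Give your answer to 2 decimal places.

Total N = 1+1+1+7+1+1+5+1+2 = 20, so the proportions are 0.05, 0.05, 0.05, 0.35, 0.05, 0.05, 0.25, 0.05, 0.1 (working shown to 6 dp, full precision carried).
D = 0.05² + 0.05² + 0.05² + 0.35² + 0.05² + 0.05² + 0.25² + 0.05² + 0.1² = 0.002500 + 0.002500 + 0.002500 + 0.122500 + 0.002500 + 0.002500 + 0.062500 + 0.002500 + 0.010000 = 0.210000.
So 1/D = 4.7619, i.e. 4.76 to 2 decimal places.

4.76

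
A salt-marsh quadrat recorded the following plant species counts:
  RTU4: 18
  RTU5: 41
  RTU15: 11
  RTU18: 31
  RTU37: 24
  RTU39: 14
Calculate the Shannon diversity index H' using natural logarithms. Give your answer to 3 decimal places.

Total N = 18+41+11+31+24+14 = 139, so the proportions are 0.1295, 0.29496, 0.07914, 0.22302, 0.17266, 0.10072 (working shown to 5 dp, full precision carried).
Each pᵢ ln pᵢ term: 0.1295×(-2.04410)=-0.26470, 0.29496×(-1.22090)=-0.36012, 0.07914×(-2.53658)=-0.20074, 0.22302×(-1.50049)=-0.33464, 0.17266×(-1.75642)=-0.30327, 0.10072×(-2.29542)=-0.23119.
Sum = -1.69466, so H' = 1.695.

1.695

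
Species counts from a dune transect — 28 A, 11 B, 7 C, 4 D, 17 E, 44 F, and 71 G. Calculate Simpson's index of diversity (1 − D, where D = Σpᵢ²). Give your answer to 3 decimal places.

0.751

Total N = 28+11+7+4+17+44+71 = 182, so the proportions are 0.15385, 0.06044, 0.03846, 0.02198, 0.09341, 0.24176, 0.39011 (working shown to 5 dp, full precision carried).
D = 0.15385² + 0.06044² + 0.03846² + 0.02198² + 0.09341² + 0.24176² + 0.39011² = 0.02367 + 0.00365 + 0.00148 + 0.00048 + 0.00872 + 0.05845 + 0.15219 = 0.24864.
So 1 − D = 0.75136, i.e. 0.751 to 3 decimal places.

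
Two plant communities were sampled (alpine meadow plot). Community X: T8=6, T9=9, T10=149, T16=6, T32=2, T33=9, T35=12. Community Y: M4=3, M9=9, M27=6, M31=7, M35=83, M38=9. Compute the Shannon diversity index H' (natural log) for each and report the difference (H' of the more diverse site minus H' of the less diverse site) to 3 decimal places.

0.131

Community X: N=193, proportions 0.03109, 0.04663, 0.77202, 0.03109, 0.01036, 0.04663, 0.06218, giving H' = 0.92153 (working shown to 5 dp, full precision carried).
Community Y: N=117, proportions 0.02564, 0.07692, 0.05128, 0.05983, 0.7094, 0.07692, giving H' = 1.05293.
Difference = |0.92153 − 1.05293| = 0.13140, i.e. 0.131 to 3 decimal places.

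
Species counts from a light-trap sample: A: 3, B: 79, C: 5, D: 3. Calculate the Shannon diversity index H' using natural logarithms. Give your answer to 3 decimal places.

Total N = 3+79+5+3 = 90, so the proportions are 0.03333, 0.87778, 0.05556, 0.03333 (working shown to 5 dp, full precision carried).
Each pᵢ ln pᵢ term: 0.03333×(-3.40120)=-0.11337, 0.87778×(-0.13036)=-0.11443, 0.05556×(-2.89037)=-0.16058, 0.03333×(-3.40120)=-0.11337.
Sum = -0.50175, so H' = 0.502.

0.502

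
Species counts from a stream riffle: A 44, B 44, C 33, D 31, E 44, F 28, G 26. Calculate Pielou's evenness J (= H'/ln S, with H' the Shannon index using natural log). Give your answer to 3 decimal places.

0.989

Total N = 44+44+33+31+44+28+26 = 250, so the proportions are 0.176, 0.176, 0.132, 0.124, 0.176, 0.112, 0.104 (working shown to 5 dp, full precision carried).
H' = −Σ pᵢ ln pᵢ = −((-0.30576) + (-0.30576) + (-0.26729) + (-0.25885) + (-0.30576) + (-0.24520) + (-0.23539)) = 1.92401.
With S = 7 species, ln S = 1.94591, so J = 1.92401/1.94591 = 0.98874, i.e. 0.989 to 3 decimal places.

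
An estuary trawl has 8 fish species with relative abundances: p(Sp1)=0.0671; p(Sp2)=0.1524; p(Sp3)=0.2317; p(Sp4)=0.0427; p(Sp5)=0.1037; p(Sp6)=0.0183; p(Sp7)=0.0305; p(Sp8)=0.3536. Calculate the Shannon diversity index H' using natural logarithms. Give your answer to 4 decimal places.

Each pᵢ ln pᵢ term (working shown to 6 dp, full precision carried): 0.0671×(-2.701571)=-0.181275, 0.1524×(-1.881247)=-0.286702, 0.2317×(-1.462312)=-0.338818, 0.0427×(-3.153556)=-0.134657, 0.1037×(-2.266253)=-0.235010, 0.0183×(-4.000854)=-0.073216, 0.0305×(-3.490029)=-0.106446, 0.3536×(-1.039589)=-0.367599.
Sum = -1.723723, so H' = 1.7237.

1.7237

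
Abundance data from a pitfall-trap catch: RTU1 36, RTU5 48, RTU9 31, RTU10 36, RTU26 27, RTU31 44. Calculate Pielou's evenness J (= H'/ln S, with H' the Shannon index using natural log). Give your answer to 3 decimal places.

0.990

Total N = 36+48+31+36+27+44 = 222, so the proportions are 0.16216, 0.21622, 0.13964, 0.16216, 0.12162, 0.1982 (working shown to 5 dp, full precision carried).
H' = −Σ pᵢ ln pᵢ = −((-0.29500) + (-0.33113) + (-0.27491) + (-0.29500) + (-0.25624) + (-0.32078)) = 1.77305.
With S = 6 species, ln S = 1.79176, so J = 1.77305/1.79176 = 0.98956, i.e. 0.990 to 3 decimal places.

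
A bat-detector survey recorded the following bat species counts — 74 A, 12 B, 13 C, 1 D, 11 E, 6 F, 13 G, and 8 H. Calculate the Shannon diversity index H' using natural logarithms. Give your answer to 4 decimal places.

Total N = 74+12+13+1+11+6+13+8 = 138, so the proportions are 0.536232, 0.086957, 0.094203, 0.007246, 0.07971, 0.043478, 0.094203, 0.057971 (working shown to 6 dp, full precision carried).
Each pᵢ ln pᵢ term: 0.536232×(-0.623189)=-0.334174, 0.086957×(-2.442347)=-0.212378, 0.094203×(-2.362304)=-0.222536, 0.007246×(-4.927254)=-0.035705, 0.07971×(-2.529358)=-0.201616, 0.043478×(-3.135494)=-0.136326, 0.094203×(-2.362304)=-0.222536, 0.057971×(-2.847812)=-0.165091.
Sum = -1.530360, so H' = 1.5304.

1.5304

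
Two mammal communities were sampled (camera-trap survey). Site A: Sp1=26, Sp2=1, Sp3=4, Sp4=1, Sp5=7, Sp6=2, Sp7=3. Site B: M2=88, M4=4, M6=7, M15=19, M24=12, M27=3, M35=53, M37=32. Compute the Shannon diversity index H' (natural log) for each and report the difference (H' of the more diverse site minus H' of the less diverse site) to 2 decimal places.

0.29

Site A: N=44, proportions 0.5909, 0.0227, 0.0909, 0.0227, 0.1591, 0.0455, 0.0682, giving H' = 1.3169 (working shown to 4 dp, full precision carried).
Site B: N=218, proportions 0.4037, 0.0183, 0.0321, 0.0872, 0.055, 0.0138, 0.2431, 0.1468, giving H' = 1.6067.
Difference = |1.3169 − 1.6067| = 0.2898, i.e. 0.29 to 2 decimal places.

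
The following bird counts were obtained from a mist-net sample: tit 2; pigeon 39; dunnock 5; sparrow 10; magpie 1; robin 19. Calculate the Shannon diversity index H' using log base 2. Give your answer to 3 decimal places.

1.858

Total N = 2+39+5+10+1+19 = 76, so the proportions are 0.02632, 0.51316, 0.06579, 0.13158, 0.01316, 0.25 (working shown to 5 dp, full precision carried).
Each pᵢ log₂ pᵢ term: 0.02632×(-5.24793)=-0.13810, 0.51316×(-0.96253)=-0.49393, 0.06579×(-3.92600)=-0.25829, 0.13158×(-2.92600)=-0.38500, 0.01316×(-6.24793)=-0.08221, 0.25×(-2.00000)=-0.50000.
Sum = -1.85753, so H' = 1.858.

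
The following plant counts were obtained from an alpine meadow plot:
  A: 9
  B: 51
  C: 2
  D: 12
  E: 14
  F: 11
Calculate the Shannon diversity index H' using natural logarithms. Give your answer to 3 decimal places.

1.415

Total N = 9+51+2+12+14+11 = 99, so the proportions are 0.09091, 0.51515, 0.0202, 0.12121, 0.14141, 0.11111 (working shown to 5 dp, full precision carried).
Each pᵢ ln pᵢ term: 0.09091×(-2.39790)=-0.21799, 0.51515×(-0.66329)=-0.34170, 0.0202×(-3.90197)=-0.07883, 0.12121×(-2.11021)=-0.25578, 0.14141×(-1.95606)=-0.27661, 0.11111×(-2.19722)=-0.24414.
Sum = -1.41505, so H' = 1.415.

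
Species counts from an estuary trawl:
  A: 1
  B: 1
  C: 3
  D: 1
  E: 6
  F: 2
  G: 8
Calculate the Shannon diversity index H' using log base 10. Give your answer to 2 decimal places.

0.71

Total N = 1+1+3+1+6+2+8 = 22, so the proportions are 0.0455, 0.0455, 0.1364, 0.0455, 0.2727, 0.0909, 0.3636 (working shown to 4 dp, full precision carried).
Each pᵢ log₁₀ pᵢ term: 0.0455×(-1.3424)=-0.0610, 0.0455×(-1.3424)=-0.0610, 0.1364×(-0.8653)=-0.1180, 0.0455×(-1.3424)=-0.0610, 0.2727×(-0.5643)=-0.1539, 0.0909×(-1.0414)=-0.0947, 0.3636×(-0.4393)=-0.1598.
Sum = -0.7094, so H' = 0.71.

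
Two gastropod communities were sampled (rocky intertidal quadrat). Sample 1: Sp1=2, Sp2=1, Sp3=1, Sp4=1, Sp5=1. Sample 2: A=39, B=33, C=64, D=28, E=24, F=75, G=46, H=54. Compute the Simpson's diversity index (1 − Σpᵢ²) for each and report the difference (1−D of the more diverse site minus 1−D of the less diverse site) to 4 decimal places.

0.0801

Sample 1: N=6, proportions 0.333333333, 0.166666667, 0.166666667, 0.166666667, 0.166666667, giving 1−D = 0.777777778 (working shown to 9 dp, full precision carried).
Sample 2: N=363, proportions 0.107438017, 0.090909091, 0.17630854, 0.077134986, 0.066115702, 0.20661157, 0.126721763, 0.148760331, giving 1−D = 0.857910434.
Difference = |0.777777778 − 0.857910434| = 0.080132656, i.e. 0.0801 to 4 decimal places.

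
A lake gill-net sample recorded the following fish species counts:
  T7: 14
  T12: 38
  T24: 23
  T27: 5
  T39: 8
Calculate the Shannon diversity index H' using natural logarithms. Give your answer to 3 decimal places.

1.387

Total N = 14+38+23+5+8 = 88, so the proportions are 0.15909, 0.43182, 0.26136, 0.05682, 0.09091 (working shown to 5 dp, full precision carried).
Each pᵢ ln pᵢ term: 0.15909×(-1.83828)=-0.29245, 0.43182×(-0.83975)=-0.36262, 0.26136×(-1.34184)=-0.35071, 0.05682×(-2.86790)=-0.16295, 0.09091×(-2.39790)=-0.21799.
Sum = -1.38672, so H' = 1.387.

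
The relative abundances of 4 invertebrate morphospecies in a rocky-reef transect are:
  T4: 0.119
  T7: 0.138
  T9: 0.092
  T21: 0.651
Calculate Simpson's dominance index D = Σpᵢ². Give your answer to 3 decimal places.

D = 0.119² + 0.138² + 0.092² + 0.651² = 0.01416 + 0.01904 + 0.00846 + 0.42380 = 0.46547 (working shown to 5 dp, full precision carried).
To 3 decimal places, D = 0.465.

0.465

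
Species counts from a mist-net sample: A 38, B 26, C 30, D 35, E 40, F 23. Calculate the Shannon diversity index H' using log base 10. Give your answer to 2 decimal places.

Total N = 38+26+30+35+40+23 = 192, so the proportions are 0.1979, 0.1354, 0.1562, 0.1823, 0.2083, 0.1198 (working shown to 4 dp, full precision carried).
Each pᵢ log₁₀ pᵢ term: 0.1979×(-0.7035)=-0.1392, 0.1354×(-0.8683)=-0.1176, 0.1562×(-0.8062)=-0.1260, 0.1823×(-0.7392)=-0.1348, 0.2083×(-0.6812)=-0.1419, 0.1198×(-0.9216)=-0.1104.
Sum = -0.7699, so H' = 0.77.

0.77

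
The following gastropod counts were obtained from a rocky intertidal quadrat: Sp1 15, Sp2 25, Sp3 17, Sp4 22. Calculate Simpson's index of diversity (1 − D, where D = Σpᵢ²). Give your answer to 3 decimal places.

Total N = 15+25+17+22 = 79, so the proportions are 0.18987, 0.31646, 0.21519, 0.27848 (working shown to 5 dp, full precision carried).
D = 0.18987² + 0.31646² + 0.21519² + 0.27848² = 0.03605 + 0.10014 + 0.04631 + 0.07755 = 0.26005.
So 1 − D = 0.73995, i.e. 0.740 to 3 decimal places.

0.740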